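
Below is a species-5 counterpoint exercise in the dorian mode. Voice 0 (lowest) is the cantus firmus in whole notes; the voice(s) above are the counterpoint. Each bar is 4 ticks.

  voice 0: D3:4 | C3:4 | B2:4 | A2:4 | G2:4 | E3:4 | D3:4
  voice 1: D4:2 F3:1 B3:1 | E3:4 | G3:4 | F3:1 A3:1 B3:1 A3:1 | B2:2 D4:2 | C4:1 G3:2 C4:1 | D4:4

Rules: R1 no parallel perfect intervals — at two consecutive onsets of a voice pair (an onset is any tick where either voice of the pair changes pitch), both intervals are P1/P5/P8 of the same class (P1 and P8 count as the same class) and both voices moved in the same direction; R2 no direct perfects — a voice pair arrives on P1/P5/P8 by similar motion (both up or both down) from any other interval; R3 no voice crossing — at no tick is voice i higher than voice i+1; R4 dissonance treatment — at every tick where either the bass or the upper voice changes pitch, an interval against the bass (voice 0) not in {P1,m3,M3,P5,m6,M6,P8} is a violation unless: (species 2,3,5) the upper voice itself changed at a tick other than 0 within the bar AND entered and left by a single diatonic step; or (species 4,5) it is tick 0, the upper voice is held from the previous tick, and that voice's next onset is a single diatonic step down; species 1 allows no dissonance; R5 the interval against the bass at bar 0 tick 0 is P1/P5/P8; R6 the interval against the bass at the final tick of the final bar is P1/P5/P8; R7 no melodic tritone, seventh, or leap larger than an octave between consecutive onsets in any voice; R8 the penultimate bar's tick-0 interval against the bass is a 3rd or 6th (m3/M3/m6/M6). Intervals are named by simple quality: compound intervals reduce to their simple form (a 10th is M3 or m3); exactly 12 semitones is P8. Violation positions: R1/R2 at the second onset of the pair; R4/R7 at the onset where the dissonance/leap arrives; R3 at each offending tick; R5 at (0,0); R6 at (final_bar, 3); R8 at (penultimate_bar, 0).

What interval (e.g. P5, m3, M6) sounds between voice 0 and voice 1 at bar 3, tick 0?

voice 0=A2 voice 1=F3 -> m6

m6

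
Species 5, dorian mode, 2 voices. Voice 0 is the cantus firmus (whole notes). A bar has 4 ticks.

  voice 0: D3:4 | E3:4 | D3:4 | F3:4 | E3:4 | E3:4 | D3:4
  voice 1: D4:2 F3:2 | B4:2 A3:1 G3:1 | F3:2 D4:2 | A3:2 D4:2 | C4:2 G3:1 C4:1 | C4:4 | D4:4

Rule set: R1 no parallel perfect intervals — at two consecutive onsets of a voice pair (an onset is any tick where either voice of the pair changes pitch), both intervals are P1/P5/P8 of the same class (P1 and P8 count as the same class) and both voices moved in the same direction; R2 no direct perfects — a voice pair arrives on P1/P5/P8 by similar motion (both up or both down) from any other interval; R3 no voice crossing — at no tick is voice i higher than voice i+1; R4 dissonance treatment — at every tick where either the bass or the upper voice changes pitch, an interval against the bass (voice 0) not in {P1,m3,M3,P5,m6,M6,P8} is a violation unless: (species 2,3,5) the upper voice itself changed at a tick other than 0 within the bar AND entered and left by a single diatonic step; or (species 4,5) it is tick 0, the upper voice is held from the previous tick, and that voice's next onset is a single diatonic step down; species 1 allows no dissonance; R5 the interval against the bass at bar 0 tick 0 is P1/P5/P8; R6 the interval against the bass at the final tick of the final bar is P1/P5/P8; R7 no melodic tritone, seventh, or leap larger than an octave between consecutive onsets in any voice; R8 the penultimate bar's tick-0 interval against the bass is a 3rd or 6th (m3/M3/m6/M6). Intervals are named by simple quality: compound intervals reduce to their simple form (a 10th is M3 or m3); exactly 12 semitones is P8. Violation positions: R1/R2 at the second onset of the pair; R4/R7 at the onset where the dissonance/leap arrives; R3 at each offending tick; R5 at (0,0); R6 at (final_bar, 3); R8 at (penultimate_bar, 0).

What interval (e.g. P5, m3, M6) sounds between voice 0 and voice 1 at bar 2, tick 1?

m3

voice 0=D3 voice 1=F3 -> m3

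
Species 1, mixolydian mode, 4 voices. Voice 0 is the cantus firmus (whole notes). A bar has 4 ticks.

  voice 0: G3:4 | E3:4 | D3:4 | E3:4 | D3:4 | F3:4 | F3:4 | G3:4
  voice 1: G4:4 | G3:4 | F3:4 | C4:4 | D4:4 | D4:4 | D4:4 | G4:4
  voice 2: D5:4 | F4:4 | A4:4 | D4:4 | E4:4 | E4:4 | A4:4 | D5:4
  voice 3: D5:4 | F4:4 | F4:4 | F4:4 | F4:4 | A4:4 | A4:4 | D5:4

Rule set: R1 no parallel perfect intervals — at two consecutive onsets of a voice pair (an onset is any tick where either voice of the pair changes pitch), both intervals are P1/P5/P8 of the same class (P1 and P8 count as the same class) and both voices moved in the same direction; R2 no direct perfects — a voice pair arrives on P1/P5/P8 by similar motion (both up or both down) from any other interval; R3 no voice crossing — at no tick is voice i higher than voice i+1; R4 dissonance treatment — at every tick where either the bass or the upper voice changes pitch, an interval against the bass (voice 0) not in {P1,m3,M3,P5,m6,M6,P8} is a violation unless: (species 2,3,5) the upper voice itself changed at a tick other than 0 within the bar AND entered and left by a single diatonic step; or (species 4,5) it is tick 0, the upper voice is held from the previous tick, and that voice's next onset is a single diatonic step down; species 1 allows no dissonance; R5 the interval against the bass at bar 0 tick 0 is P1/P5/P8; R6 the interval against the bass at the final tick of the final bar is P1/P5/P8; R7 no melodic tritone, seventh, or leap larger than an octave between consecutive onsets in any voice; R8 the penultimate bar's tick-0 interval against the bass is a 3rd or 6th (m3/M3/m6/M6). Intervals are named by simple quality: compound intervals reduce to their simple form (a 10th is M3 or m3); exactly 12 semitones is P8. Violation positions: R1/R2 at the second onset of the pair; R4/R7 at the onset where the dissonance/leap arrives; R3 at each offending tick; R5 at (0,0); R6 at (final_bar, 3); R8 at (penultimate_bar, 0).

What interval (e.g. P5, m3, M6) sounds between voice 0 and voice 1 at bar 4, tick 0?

P8

voice 0=D3 voice 1=D4 -> P8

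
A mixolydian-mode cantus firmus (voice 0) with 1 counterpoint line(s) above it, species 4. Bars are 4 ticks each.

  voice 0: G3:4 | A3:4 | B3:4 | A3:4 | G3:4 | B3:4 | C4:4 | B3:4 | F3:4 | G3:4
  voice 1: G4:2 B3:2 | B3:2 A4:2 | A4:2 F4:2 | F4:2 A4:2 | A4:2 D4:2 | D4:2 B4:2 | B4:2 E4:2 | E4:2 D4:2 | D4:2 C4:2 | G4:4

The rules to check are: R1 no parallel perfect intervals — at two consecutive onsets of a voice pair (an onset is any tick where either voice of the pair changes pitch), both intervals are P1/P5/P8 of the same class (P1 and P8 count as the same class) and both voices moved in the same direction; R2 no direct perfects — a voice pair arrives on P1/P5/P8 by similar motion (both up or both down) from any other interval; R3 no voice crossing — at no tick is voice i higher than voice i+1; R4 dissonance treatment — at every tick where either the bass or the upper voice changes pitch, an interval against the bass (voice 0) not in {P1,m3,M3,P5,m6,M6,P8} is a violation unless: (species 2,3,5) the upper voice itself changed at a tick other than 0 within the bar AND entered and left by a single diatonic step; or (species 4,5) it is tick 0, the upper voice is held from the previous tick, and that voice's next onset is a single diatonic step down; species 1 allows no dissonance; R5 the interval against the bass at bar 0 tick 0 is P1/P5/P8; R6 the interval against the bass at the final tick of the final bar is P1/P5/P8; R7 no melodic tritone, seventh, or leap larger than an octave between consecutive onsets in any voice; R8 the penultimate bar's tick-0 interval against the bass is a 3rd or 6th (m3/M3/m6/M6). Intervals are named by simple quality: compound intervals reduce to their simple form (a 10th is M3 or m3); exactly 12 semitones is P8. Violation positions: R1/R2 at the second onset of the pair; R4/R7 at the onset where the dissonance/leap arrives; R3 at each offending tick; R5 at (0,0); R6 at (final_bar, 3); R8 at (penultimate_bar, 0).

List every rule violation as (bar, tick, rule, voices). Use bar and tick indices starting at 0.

bar 0: v0=G3 v1=G4 downbeat P8
bar 1: v0=A3 v1=B3 downbeat M2
bar 2: v0=B3 v1=A4 downbeat m7
bar 3: v0=A3 v1=F4 downbeat m6
bar 4: v0=G3 v1=A4 downbeat M2
bar 5: v0=B3 v1=D4 downbeat m3
bar 6: v0=C4 v1=B4 downbeat M7
bar 7: v0=B3 v1=E4 downbeat P4
bar 8: v0=F3 v1=D4 downbeat M6
bar 9: v0=G3 v1=G4 downbeat P8
  -> R4 @ bar 1 tick 0 v(0, 1): A3/B3 M2 untreated
  -> R7 @ bar 1 tick 2 v(1,): B3->A4 leap 10st
  -> R4 @ bar 2 tick 0 v(0, 1): B3/A4 m7 untreated
  -> R4 @ bar 2 tick 2 v(0, 1): B3/F4 TT untreated
  -> R4 @ bar 4 tick 0 v(0, 1): G3/A4 M2 untreated
  -> R4 @ bar 6 tick 0 v(0, 1): C4/B4 M7 untreated
  -> R7 @ bar 8 tick 0 v(0,): B3->F3 leap 6st
  -> R2 @ bar 9 tick 0 v(0, 1): F3/C4 P5 -> G3/G4 P8 similar

(1, 0, R4, (0, 1))
(1, 2, R7, (1,))
(2, 0, R4, (0, 1))
(2, 2, R4, (0, 1))
(4, 0, R4, (0, 1))
(6, 0, R4, (0, 1))
(8, 0, R7, (0,))
(9, 0, R2, (0, 1))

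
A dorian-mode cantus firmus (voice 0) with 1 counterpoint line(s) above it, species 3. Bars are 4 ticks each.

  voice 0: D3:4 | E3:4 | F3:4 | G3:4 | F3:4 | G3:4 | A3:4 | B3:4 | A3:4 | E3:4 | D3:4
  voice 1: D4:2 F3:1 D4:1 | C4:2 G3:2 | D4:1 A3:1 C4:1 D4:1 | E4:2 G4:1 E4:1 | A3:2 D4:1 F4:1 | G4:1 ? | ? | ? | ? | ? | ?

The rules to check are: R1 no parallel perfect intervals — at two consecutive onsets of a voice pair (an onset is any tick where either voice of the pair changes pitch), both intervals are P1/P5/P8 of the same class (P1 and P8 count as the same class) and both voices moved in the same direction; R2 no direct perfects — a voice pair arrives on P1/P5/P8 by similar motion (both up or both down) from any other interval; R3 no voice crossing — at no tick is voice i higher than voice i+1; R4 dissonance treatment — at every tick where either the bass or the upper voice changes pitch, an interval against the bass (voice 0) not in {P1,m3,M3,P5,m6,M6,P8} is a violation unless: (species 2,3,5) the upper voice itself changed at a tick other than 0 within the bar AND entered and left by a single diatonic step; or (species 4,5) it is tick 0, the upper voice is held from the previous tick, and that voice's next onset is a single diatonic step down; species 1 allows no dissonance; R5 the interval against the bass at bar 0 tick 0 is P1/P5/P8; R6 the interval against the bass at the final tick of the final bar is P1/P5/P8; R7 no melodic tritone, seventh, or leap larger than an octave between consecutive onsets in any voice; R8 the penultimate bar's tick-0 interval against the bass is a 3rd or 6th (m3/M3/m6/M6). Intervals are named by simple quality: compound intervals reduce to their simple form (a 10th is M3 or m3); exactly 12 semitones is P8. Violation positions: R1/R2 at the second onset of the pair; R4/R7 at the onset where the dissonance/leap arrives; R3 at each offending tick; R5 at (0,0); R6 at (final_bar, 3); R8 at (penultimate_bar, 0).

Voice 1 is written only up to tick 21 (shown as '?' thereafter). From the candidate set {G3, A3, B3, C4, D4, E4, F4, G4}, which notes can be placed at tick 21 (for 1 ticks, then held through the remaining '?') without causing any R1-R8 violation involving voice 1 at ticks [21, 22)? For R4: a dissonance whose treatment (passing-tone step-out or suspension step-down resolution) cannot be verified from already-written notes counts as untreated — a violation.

{B3, D4, E4, G3, G4}

G3: legal
A3: violates R4,R7
B3: legal
C4: violates R4
D4: legal
E4: legal
F4: violates R4
G4: legal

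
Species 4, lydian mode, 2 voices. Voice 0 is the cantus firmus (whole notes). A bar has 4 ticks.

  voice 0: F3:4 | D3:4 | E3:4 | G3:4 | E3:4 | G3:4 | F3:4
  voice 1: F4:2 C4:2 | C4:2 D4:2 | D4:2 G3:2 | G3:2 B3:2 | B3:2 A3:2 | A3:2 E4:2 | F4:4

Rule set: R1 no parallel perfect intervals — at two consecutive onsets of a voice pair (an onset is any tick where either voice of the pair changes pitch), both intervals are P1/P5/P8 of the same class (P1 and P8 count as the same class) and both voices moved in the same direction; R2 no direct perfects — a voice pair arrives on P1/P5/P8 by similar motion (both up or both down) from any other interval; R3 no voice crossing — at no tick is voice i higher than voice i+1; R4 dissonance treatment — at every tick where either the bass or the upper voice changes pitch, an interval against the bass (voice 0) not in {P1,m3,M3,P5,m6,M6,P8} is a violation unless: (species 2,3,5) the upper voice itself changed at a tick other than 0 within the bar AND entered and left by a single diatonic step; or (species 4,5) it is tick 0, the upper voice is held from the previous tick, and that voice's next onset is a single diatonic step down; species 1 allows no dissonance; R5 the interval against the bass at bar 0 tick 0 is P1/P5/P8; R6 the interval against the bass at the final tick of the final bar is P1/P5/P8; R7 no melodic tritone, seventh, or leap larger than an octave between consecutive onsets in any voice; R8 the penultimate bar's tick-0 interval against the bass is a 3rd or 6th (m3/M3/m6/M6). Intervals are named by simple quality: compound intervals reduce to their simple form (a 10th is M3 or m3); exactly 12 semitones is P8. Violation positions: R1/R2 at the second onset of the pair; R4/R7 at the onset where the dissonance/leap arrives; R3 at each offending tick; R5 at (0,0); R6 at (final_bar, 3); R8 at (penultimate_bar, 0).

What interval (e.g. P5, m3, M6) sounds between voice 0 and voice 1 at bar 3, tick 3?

voice 0=G3 voice 1=B3 -> M3

M3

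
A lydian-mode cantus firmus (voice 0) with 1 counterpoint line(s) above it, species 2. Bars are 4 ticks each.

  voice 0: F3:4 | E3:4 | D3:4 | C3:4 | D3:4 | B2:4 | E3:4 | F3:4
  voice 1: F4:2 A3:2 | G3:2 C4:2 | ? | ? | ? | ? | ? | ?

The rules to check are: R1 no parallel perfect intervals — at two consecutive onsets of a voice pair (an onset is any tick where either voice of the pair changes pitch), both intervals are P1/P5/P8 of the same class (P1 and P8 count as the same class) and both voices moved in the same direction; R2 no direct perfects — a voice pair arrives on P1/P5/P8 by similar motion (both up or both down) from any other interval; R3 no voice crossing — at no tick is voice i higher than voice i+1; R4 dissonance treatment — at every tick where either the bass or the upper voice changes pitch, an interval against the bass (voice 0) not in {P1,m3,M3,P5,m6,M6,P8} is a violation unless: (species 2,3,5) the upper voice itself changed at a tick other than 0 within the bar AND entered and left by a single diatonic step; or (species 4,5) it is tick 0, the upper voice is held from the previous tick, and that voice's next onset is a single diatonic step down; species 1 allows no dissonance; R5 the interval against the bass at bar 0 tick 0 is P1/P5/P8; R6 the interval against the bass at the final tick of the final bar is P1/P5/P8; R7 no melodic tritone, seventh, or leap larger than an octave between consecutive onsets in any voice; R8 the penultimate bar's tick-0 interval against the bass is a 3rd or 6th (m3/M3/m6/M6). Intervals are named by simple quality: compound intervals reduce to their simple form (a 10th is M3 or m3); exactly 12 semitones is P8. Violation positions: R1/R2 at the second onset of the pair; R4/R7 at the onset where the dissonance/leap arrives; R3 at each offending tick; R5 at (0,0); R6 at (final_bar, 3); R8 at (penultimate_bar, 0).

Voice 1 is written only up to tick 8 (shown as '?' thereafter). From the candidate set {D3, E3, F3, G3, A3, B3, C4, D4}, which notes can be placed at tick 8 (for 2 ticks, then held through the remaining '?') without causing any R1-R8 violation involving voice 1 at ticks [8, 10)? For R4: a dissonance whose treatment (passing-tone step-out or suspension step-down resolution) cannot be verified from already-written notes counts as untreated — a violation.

D3: violates R2,R7
E3: violates R4
F3: legal
G3: violates R4
A3: violates R2
B3: legal
C4: violates R4
D4: legal

{B3, D4, F3}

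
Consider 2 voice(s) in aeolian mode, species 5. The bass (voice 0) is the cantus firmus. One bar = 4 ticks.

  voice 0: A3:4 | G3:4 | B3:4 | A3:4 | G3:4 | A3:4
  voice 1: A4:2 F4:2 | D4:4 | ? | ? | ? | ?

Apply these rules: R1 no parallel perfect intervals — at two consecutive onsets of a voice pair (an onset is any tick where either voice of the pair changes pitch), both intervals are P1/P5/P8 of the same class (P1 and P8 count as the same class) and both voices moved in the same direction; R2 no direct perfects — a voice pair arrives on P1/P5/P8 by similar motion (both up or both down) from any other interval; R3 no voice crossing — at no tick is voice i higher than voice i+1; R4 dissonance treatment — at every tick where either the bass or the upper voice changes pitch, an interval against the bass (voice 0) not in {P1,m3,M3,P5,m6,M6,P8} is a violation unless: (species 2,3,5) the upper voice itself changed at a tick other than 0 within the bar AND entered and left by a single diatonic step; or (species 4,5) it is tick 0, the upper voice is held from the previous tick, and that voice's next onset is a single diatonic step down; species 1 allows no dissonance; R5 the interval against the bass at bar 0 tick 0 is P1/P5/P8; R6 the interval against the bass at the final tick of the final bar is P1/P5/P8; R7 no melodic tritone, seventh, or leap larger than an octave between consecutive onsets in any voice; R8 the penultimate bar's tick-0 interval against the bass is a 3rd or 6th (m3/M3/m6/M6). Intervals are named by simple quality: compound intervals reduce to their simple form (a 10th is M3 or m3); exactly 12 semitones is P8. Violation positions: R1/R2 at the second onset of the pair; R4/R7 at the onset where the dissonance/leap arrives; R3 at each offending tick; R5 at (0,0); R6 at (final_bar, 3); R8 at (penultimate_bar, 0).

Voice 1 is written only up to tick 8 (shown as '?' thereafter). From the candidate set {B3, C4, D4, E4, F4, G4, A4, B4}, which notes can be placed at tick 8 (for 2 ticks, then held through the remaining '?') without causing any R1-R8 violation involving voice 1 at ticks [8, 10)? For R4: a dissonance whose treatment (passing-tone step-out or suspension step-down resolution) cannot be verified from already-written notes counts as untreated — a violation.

{B3, D4, G4}

B3: legal
C4: violates R4
D4: legal
E4: violates R4
F4: violates R4
G4: legal
A4: violates R4
B4: violates R2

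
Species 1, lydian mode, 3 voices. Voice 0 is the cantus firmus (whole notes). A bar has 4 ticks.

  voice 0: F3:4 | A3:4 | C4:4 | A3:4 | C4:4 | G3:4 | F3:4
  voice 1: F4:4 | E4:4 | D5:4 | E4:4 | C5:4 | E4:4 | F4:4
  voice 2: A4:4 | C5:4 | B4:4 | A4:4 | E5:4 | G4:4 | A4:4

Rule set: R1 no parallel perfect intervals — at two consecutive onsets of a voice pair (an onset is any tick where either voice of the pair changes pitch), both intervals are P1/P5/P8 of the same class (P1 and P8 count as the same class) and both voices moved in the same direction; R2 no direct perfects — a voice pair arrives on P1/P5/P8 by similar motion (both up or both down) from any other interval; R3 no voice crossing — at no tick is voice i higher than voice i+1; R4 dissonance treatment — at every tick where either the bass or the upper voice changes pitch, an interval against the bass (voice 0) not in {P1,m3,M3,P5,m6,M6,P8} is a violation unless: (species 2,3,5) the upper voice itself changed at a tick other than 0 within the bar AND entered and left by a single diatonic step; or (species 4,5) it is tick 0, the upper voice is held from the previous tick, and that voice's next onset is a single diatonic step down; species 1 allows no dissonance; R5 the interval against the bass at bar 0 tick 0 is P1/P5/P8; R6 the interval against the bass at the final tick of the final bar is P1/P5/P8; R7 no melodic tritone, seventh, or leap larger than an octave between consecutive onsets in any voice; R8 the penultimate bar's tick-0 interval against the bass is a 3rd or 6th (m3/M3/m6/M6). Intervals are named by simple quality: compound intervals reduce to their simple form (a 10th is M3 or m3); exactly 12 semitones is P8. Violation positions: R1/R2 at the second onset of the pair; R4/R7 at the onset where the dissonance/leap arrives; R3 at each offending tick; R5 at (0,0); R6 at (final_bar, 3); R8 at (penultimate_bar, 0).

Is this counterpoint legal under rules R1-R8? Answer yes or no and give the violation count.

bar 0: v0=F3 v1=F4 v2=A4 (M3)
bar 1: v0=A3 v1=E4 v2=C5 (m3)
bar 2: v0=C4 v1=D5 v2=B4 (M7)
bar 3: v0=A3 v1=E4 v2=A4 (P8)
bar 4: v0=C4 v1=C5 v2=E5 (M3)
bar 5: v0=G3 v1=E4 v2=G4 (P8)
bar 6: v0=F3 v1=F4 v2=A4 (M3)
  R5 @ bar0.0: opens on M3
  R3 @ bar2.0: D5 above B4
  R4 @ bar2.0: C4/D5 M2 untreated
  R4 @ bar2.0: C4/B4 M7 untreated
  R7 @ bar2.0: E4->D5 leap 10st
  R3 @ bar2.1: D5 above B4
  R3 @ bar2.2: D5 above B4
  R3 @ bar2.3: D5 above B4
  R2 @ bar3.0: C4/D5 M2 -> A3/E4 P5 similar
  R2 @ bar3.0: C4/B4 M7 -> A3/A4 P8 similar
  R7 @ bar3.0: D5->E4 leap 10st
  R2 @ bar4.0: A3/E4 P5 -> C4/C5 P8 similar
  R2 @ bar5.0: C4/E5 M3 -> G3/G4 P8 similar
  R8 @ bar5.0: penult P8 not 3rd/6th
  R6 @ bar6.3: closes on M3

No (15 violations)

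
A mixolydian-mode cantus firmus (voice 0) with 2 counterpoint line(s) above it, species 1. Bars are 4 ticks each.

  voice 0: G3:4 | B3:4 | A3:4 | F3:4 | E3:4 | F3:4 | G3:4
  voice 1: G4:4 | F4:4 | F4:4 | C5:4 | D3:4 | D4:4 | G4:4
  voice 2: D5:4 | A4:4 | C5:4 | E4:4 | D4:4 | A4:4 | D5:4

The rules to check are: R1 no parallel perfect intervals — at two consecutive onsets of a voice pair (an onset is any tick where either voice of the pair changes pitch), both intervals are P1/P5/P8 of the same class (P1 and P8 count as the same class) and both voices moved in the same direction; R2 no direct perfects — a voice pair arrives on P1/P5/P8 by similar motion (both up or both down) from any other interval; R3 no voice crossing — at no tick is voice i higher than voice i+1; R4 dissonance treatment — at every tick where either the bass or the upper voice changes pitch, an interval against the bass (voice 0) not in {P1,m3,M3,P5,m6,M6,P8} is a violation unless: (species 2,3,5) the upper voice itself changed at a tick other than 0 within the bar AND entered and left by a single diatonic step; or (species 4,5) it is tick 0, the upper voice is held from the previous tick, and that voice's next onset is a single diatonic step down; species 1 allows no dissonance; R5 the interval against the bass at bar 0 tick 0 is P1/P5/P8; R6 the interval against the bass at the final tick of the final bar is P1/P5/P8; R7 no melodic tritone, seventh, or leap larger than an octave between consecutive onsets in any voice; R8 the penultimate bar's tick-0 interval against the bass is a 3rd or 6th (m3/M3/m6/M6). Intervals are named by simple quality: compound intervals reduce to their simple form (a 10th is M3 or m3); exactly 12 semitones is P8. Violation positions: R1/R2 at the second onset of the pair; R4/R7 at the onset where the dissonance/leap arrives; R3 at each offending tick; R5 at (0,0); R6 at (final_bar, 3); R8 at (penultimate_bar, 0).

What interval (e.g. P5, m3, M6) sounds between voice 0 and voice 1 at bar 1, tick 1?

TT

voice 0=B3 voice 1=F4 -> TT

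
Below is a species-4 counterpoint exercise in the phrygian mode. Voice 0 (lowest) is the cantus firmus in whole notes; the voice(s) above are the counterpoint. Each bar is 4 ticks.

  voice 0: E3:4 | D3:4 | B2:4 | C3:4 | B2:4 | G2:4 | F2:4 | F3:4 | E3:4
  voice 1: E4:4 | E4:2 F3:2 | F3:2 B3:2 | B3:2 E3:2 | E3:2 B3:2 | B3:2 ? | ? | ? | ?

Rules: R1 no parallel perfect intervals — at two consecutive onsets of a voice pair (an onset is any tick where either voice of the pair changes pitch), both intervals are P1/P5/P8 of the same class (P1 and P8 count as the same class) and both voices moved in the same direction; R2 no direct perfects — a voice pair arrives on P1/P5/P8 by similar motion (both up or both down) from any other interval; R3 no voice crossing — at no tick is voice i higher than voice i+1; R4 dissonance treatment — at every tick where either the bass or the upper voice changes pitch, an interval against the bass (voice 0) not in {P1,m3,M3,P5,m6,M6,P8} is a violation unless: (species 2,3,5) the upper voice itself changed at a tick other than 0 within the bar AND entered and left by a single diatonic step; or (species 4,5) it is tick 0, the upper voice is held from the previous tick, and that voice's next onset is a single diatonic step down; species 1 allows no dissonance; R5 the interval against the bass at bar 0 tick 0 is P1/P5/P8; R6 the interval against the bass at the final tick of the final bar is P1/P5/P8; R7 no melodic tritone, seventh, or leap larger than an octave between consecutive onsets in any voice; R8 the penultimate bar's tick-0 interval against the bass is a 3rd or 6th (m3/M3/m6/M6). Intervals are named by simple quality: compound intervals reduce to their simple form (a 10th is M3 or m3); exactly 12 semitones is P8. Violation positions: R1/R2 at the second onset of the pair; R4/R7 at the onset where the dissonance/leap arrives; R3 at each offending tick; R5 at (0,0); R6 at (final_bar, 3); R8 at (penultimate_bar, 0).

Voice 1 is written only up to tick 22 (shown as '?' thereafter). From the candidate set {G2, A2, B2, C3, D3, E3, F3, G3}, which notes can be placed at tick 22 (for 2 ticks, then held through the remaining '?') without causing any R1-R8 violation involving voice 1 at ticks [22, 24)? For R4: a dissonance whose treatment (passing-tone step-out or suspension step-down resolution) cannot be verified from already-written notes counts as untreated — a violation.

G2: violates R7
A2: violates R4,R7
B2: legal
C3: violates R4,R7
D3: legal
E3: legal
F3: violates R4,R7
G3: legal

{B2, D3, E3, G3}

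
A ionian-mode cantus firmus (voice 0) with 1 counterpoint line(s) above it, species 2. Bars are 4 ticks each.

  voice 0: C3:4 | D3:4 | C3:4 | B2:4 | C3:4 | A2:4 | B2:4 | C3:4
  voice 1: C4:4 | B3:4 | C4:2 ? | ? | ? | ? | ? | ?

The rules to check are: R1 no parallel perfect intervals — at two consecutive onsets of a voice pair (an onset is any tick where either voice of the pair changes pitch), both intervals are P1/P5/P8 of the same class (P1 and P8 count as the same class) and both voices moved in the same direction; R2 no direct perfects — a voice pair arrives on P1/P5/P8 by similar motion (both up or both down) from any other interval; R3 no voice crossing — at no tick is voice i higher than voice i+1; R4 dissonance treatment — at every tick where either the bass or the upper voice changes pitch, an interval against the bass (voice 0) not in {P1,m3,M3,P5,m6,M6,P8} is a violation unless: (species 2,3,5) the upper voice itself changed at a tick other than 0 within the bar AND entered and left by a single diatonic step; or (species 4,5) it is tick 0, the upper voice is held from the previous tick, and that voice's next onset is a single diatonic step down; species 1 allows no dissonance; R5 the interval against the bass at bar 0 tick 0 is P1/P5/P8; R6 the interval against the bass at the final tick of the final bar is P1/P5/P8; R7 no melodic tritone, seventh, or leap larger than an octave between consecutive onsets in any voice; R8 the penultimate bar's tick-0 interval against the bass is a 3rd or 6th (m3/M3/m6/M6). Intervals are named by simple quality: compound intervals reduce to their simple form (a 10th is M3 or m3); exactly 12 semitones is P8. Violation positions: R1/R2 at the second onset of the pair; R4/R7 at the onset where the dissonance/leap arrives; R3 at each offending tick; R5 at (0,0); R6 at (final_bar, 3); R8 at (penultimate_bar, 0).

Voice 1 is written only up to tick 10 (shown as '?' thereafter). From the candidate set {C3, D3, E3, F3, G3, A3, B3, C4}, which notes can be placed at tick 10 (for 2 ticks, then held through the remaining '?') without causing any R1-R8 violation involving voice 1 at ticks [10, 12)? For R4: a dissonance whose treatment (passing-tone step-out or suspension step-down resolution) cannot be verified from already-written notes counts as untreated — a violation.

C3: legal
D3: violates R4,R7
E3: legal
F3: violates R4
G3: legal
A3: legal
B3: violates R4
C4: legal

{A3, C3, C4, E3, G3}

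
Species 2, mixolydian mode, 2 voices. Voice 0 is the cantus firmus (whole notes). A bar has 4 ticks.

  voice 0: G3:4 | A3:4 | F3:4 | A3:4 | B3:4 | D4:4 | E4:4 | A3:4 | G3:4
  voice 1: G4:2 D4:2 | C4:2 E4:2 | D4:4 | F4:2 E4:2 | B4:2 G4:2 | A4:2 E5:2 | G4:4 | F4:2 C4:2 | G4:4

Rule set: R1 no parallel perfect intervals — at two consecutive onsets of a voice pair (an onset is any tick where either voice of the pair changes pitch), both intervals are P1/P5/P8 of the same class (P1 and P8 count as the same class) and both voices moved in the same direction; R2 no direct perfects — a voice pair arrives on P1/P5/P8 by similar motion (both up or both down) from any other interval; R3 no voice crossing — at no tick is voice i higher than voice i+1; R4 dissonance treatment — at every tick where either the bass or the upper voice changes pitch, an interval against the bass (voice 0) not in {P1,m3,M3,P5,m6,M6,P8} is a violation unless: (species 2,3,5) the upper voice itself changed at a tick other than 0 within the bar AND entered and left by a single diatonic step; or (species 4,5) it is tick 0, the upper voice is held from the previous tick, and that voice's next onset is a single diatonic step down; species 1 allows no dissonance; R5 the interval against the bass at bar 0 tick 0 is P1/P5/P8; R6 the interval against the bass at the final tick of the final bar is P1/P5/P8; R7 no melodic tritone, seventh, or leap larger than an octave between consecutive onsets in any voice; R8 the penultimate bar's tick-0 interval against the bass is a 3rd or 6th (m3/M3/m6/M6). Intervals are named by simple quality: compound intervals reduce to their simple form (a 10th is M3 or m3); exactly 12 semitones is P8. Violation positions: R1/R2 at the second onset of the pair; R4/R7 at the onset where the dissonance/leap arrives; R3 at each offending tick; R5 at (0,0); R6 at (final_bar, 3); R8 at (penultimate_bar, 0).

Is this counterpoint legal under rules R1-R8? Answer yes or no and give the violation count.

No (3 violations)

bar 0: v0=G3 v1=G4 (P8)
bar 1: v0=A3 v1=C4 (m3)
bar 2: v0=F3 v1=D4 (M6)
bar 3: v0=A3 v1=F4 (m6)
bar 4: v0=B3 v1=B4 (P8)
bar 5: v0=D4 v1=A4 (P5)
bar 6: v0=E4 v1=G4 (m3)
bar 7: v0=A3 v1=F4 (m6)
bar 8: v0=G3 v1=G4 (P8)
  R2 @ bar4.0: A3/E4 P5 -> B3/B4 P8 similar
  R2 @ bar5.0: B3/G4 m6 -> D4/A4 P5 similar
  R4 @ bar5.2: D4/E5 M2 untreated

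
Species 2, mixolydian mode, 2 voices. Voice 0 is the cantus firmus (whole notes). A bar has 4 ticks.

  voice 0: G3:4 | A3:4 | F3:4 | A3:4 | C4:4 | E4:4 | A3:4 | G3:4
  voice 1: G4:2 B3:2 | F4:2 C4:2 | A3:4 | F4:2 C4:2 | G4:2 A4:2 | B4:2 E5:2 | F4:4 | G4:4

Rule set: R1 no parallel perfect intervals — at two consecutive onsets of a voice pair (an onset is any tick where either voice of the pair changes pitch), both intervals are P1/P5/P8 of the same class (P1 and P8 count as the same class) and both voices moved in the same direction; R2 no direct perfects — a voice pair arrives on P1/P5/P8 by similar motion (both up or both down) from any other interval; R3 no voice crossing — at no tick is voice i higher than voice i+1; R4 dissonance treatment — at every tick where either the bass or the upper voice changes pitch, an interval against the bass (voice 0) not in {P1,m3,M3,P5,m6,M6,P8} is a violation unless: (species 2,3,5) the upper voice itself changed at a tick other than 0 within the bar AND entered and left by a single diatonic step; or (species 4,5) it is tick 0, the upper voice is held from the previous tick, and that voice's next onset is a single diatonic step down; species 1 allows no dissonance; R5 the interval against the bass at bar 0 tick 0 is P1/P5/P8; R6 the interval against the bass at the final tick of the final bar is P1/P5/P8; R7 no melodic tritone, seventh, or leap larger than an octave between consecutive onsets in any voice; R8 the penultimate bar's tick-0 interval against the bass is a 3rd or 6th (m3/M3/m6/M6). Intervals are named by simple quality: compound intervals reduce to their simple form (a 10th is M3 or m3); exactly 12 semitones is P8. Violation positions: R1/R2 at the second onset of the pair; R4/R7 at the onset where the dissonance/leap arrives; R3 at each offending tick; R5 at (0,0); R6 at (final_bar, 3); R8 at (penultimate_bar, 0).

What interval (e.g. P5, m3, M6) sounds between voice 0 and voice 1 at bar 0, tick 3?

M3

voice 0=G3 voice 1=B3 -> M3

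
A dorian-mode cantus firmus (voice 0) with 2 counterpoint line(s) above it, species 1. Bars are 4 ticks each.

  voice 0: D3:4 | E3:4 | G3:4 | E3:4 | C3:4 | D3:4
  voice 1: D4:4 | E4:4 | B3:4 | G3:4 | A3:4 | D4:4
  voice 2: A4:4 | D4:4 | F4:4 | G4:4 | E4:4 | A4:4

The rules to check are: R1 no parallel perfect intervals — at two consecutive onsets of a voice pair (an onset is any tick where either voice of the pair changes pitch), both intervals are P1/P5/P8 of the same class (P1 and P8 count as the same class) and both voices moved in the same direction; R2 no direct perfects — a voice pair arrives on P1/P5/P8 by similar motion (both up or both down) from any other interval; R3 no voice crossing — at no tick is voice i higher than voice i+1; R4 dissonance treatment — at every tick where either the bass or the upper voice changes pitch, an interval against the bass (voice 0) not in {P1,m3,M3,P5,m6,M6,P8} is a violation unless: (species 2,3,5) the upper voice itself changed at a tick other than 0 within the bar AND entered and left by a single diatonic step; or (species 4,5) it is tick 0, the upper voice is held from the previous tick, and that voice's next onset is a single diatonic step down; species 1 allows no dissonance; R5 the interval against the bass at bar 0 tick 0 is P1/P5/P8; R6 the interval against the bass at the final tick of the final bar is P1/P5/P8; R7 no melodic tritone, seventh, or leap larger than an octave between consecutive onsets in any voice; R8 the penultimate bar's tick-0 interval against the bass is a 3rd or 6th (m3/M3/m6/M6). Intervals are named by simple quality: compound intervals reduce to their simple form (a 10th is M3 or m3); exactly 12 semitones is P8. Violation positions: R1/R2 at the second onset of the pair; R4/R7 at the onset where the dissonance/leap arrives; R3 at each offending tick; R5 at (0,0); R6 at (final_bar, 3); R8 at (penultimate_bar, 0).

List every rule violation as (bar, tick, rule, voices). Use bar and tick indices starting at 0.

bar 0: v0=D3 v1=D4 v2=A4 downbeat P5
bar 1: v0=E3 v1=E4 v2=D4 downbeat m7
bar 2: v0=G3 v1=B3 v2=F4 downbeat m7
bar 3: v0=E3 v1=G3 v2=G4 downbeat m3
bar 4: v0=C3 v1=A3 v2=E4 downbeat M3
bar 5: v0=D3 v1=D4 v2=A4 downbeat P5
  -> R1 @ bar 1 tick 0 v(0, 1): D3/D4 P8 -> E3/E4 P8 similar
  -> R3 @ bar 1 tick 0 v(1, 2): E4 above D4
  -> R4 @ bar 1 tick 0 v(0, 2): E3/D4 m7 untreated
  -> R3 @ bar 1 tick 1 v(1, 2): E4 above D4
  -> R3 @ bar 1 tick 2 v(1, 2): E4 above D4
  -> R3 @ bar 1 tick 3 v(1, 2): E4 above D4
  -> R4 @ bar 2 tick 0 v(0, 2): G3/F4 m7 untreated
  -> R1 @ bar 5 tick 0 v(1, 2): A3/E4 P5 -> D4/A4 P5 similar
  -> R2 @ bar 5 tick 0 v(0, 1): C3/A3 M6 -> D3/D4 P8 similar
  -> R2 @ bar 5 tick 0 v(0, 2): C3/E4 M3 -> D3/A4 P5 similar

(1, 0, R1, (0, 1))
(1, 0, R3, (1, 2))
(1, 0, R4, (0, 2))
(1, 1, R3, (1, 2))
(1, 2, R3, (1, 2))
(1, 3, R3, (1, 2))
(2, 0, R4, (0, 2))
(5, 0, R1, (1, 2))
(5, 0, R2, (0, 1))
(5, 0, R2, (0, 2))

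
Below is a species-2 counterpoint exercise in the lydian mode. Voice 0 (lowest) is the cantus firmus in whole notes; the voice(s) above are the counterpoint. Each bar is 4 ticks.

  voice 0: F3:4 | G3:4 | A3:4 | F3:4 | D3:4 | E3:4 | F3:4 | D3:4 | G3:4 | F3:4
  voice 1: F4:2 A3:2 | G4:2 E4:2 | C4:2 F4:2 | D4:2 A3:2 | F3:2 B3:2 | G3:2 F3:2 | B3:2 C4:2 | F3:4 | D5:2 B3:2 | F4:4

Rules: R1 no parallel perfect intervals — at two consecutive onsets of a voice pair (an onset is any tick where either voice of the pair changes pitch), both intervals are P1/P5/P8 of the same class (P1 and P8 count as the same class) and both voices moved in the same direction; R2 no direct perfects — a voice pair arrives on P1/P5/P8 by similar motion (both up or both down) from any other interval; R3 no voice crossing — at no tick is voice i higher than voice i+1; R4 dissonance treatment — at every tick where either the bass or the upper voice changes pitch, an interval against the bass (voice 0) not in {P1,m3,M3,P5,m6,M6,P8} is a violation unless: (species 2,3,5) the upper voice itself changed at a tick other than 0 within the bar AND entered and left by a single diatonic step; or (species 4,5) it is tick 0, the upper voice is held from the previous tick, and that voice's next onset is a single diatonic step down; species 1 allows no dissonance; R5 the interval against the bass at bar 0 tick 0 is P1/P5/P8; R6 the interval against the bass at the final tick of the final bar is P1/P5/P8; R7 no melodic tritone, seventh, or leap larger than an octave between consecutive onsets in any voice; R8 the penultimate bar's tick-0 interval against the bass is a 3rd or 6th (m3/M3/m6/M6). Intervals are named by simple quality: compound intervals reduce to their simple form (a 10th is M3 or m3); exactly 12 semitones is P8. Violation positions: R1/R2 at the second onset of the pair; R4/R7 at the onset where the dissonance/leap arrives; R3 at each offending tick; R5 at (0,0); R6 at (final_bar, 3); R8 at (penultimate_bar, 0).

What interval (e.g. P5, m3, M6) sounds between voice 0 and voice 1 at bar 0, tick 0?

voice 0=F3 voice 1=F4 -> P8

P8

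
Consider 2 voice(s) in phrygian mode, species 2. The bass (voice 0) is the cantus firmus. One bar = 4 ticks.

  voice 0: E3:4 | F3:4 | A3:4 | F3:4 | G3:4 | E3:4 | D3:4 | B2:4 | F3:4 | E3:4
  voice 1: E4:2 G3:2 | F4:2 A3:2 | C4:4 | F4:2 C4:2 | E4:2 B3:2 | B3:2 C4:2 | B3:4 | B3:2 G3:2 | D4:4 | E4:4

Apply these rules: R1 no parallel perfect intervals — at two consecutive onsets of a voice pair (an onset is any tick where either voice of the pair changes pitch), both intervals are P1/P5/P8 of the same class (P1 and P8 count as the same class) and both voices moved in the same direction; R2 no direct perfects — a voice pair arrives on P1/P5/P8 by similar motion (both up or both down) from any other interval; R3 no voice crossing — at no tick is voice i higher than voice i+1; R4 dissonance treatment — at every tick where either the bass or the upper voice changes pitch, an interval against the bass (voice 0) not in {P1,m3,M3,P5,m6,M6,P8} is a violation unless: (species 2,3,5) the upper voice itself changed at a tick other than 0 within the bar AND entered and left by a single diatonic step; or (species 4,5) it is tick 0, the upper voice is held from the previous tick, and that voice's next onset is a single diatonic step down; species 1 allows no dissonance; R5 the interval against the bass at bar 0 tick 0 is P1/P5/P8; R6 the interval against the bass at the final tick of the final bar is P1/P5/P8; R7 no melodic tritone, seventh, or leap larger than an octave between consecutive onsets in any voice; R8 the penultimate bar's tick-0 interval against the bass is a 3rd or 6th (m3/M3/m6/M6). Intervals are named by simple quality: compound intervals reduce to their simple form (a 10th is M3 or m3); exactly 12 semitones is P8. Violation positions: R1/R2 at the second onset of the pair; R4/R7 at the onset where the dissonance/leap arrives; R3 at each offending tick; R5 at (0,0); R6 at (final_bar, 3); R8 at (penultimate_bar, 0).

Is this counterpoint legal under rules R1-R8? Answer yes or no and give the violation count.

No (3 violations)

bar 0: v0=E3 v1=E4 (P8)
bar 1: v0=F3 v1=F4 (P8)
bar 2: v0=A3 v1=C4 (m3)
bar 3: v0=F3 v1=F4 (P8)
bar 4: v0=G3 v1=E4 (M6)
bar 5: v0=E3 v1=B3 (P5)
bar 6: v0=D3 v1=B3 (M6)
bar 7: v0=B2 v1=B3 (P8)
bar 8: v0=F3 v1=D4 (M6)
bar 9: v0=E3 v1=E4 (P8)
  R2 @ bar1.0: E3/G3 m3 -> F3/F4 P8 similar
  R7 @ bar1.0: G3->F4 leap 10st
  R7 @ bar8.0: B2->F3 leap 6st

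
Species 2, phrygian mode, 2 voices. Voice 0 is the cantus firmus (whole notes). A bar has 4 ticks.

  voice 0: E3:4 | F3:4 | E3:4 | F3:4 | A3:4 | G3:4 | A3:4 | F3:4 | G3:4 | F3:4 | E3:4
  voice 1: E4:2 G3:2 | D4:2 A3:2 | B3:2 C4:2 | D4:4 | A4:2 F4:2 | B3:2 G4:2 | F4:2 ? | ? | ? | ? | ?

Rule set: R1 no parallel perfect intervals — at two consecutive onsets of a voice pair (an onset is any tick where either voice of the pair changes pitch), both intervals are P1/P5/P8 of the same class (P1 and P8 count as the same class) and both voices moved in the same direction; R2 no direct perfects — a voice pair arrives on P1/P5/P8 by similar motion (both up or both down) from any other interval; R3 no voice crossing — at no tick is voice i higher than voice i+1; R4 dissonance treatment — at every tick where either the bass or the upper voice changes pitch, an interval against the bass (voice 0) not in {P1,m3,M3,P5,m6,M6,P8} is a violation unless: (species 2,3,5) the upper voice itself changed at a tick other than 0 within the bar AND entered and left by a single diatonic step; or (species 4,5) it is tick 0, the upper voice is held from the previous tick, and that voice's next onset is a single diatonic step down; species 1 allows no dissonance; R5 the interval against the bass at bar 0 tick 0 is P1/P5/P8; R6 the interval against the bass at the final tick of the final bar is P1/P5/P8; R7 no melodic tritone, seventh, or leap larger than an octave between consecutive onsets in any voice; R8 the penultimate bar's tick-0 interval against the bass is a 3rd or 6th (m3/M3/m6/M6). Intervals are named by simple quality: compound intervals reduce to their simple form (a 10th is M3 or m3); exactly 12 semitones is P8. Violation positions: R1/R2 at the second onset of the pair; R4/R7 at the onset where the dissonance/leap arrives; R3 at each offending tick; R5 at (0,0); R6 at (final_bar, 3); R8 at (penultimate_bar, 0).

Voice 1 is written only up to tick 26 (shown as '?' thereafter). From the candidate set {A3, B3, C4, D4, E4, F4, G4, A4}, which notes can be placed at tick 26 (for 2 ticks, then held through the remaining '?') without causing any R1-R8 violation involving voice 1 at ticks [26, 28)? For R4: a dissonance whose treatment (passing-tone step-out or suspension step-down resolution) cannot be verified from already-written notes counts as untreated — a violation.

{A3, A4, C4, E4, F4}

A3: legal
B3: violates R4,R7
C4: legal
D4: violates R4
E4: legal
F4: legal
G4: violates R4
A4: legal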